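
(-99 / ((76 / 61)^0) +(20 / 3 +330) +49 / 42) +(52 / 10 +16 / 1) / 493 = 3532981 / 14790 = 238.88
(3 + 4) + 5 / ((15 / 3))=8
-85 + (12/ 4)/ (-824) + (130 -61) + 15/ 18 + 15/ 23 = -825443/ 56856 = -14.52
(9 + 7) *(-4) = -64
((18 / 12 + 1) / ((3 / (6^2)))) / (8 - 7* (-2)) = 1.36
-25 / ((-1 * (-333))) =-25 / 333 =-0.08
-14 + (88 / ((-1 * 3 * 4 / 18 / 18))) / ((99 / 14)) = -350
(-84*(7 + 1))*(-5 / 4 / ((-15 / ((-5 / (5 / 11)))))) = 616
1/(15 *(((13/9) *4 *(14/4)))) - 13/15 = -2357/2730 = -0.86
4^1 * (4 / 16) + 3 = 4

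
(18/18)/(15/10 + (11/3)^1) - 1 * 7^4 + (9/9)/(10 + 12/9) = -2530357/1054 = -2400.72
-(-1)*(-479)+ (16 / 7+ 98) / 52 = -6679 / 14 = -477.07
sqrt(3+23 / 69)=1.83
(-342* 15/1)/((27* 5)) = -38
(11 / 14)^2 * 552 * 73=1218954 / 49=24876.61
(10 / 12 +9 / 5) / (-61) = -79 / 1830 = -0.04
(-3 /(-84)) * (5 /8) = 5 /224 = 0.02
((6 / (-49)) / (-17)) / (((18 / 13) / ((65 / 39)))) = 65 / 7497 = 0.01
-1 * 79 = -79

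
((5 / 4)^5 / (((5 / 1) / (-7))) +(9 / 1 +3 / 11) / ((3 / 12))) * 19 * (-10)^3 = -877959125 / 1408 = -623550.51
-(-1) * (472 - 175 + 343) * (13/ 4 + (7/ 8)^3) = 10035/ 4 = 2508.75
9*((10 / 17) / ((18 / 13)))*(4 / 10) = 26 / 17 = 1.53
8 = 8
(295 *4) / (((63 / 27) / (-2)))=-7080 / 7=-1011.43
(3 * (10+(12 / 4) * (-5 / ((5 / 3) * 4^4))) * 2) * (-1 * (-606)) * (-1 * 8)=-2318859 / 8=-289857.38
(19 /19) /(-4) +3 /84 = -3 /14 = -0.21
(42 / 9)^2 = 196 / 9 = 21.78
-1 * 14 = -14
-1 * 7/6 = -7/6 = -1.17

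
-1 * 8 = -8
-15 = -15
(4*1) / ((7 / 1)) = 4 / 7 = 0.57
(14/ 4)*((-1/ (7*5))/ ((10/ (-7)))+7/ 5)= 497/ 100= 4.97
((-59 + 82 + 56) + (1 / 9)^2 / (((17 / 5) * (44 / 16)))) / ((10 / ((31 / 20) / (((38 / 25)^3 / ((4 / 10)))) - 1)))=-4005130651 / 615663840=-6.51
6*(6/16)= 9/4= 2.25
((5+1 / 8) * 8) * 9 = 369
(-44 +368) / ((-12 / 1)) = -27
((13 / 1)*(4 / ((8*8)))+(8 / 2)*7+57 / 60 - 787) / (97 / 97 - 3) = 60579 / 160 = 378.62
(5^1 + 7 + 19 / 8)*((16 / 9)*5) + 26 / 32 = 18517 / 144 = 128.59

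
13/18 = 0.72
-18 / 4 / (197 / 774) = -3483 / 197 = -17.68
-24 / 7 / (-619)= 24 / 4333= 0.01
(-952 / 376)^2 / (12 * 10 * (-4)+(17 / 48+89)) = -39984 / 2436527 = -0.02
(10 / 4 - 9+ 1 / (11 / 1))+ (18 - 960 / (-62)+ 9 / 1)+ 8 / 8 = 25285 / 682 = 37.07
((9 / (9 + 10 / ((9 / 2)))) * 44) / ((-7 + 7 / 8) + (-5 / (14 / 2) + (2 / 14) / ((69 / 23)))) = -85536 / 16463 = -5.20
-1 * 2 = -2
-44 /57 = -0.77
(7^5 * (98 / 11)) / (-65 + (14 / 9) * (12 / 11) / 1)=-4941258 / 2089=-2365.37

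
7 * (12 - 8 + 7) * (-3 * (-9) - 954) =-71379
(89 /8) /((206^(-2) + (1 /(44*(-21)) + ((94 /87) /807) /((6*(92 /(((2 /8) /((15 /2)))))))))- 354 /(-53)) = 280003969347694515 /168082586768200763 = 1.67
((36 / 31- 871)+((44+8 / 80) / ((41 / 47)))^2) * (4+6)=8785047899 / 521110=16858.34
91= 91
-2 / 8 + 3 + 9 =47 / 4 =11.75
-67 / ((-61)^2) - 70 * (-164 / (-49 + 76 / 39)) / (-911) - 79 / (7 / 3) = -292668562034 / 8708475839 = -33.61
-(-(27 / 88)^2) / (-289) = -729 / 2238016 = -0.00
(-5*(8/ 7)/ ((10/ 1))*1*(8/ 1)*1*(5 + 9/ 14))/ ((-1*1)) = 1264/ 49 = 25.80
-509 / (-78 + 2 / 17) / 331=8653 / 438244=0.02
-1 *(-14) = 14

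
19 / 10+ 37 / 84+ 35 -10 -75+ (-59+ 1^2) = -44377 / 420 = -105.66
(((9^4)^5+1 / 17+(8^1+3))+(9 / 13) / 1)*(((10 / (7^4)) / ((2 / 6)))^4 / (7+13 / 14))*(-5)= -196066999443764038447800000 / 1049211093697403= -186870879102.91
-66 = -66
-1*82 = -82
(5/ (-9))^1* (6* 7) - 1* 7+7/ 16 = -1435/ 48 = -29.90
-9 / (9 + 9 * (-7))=1 / 6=0.17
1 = 1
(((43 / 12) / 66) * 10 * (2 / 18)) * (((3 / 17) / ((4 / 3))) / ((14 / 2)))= 215 / 188496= 0.00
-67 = -67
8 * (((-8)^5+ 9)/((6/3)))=-131036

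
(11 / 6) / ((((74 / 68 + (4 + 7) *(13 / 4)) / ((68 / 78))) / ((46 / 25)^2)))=26907056 / 183178125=0.15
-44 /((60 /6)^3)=-11 /250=-0.04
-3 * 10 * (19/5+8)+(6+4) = -344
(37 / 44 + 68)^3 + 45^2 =27963090989 / 85184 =328266.94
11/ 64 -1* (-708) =45323/ 64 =708.17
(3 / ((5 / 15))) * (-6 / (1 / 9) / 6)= -81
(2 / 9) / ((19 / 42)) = 0.49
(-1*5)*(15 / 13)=-5.77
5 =5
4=4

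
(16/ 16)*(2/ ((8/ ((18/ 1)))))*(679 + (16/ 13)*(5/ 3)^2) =79843/ 26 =3070.88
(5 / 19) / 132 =5 / 2508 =0.00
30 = 30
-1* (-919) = 919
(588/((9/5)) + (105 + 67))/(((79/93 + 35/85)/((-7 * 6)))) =-16556232/997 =-16606.05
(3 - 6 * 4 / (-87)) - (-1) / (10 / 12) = 649 / 145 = 4.48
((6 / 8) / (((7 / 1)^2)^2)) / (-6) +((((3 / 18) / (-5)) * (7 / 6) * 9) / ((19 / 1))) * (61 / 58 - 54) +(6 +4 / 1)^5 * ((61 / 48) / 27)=10089591642451 / 2143180620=4707.77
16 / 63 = 0.25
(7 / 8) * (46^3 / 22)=85169 / 22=3871.32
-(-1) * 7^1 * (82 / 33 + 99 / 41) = 46403 / 1353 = 34.30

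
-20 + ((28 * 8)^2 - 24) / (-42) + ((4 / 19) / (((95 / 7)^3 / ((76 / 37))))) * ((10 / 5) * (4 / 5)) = -4044031183016 / 3330901875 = -1214.09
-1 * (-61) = 61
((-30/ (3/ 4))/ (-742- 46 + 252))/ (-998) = -5/ 66866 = -0.00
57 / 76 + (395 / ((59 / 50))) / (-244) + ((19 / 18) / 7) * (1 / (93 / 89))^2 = -0.48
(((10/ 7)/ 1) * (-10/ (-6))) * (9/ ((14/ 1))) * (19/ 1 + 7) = 1950/ 49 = 39.80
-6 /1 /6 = -1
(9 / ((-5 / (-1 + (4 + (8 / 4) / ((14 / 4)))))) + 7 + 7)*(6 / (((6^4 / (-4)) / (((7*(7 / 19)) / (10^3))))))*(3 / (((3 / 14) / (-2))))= 2597 / 256500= 0.01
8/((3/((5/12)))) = 10/9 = 1.11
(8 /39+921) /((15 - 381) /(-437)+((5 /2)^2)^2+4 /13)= 251201584 /10964163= 22.91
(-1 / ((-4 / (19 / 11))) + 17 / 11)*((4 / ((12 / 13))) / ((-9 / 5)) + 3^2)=2581 / 198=13.04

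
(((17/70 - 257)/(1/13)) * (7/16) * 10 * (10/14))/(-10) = 233649/224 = 1043.08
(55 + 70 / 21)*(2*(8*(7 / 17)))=19600 / 51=384.31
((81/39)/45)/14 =3/910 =0.00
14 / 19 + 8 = 166 / 19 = 8.74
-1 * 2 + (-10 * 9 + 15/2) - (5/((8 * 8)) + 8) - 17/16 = -5993/64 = -93.64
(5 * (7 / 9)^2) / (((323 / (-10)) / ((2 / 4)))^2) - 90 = -760552285 / 8450649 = -90.00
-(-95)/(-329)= -95/329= -0.29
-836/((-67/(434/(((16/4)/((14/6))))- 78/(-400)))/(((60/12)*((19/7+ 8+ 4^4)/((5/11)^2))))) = 7177416223571/351750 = 20404879.10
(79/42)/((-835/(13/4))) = -1027/140280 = -0.01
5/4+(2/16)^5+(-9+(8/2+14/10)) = -385019/163840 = -2.35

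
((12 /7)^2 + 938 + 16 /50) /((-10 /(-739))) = 426049019 /6125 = 69559.02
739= 739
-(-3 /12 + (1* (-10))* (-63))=-2519 /4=-629.75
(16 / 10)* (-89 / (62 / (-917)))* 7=2285164 / 155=14742.99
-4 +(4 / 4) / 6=-23 / 6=-3.83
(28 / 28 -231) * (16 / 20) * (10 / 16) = -115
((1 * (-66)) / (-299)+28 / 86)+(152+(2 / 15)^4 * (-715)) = 19828624184 / 130177125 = 152.32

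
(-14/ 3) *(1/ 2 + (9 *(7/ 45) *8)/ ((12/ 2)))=-497/ 45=-11.04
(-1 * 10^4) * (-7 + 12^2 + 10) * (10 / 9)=-4900000 / 3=-1633333.33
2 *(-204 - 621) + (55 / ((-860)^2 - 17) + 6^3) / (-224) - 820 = -409356232223 / 165666592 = -2470.96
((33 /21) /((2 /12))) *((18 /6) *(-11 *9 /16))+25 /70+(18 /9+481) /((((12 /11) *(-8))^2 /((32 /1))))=18995 /672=28.27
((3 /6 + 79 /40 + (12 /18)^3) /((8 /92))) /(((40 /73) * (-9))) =-5025247 /777600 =-6.46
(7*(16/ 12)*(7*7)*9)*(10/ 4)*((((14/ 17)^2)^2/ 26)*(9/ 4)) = 444713220/ 1085773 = 409.58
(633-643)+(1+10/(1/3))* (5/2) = 135/2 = 67.50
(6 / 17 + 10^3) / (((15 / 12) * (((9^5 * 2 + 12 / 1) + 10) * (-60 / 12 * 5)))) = -8503 / 31375625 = -0.00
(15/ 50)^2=0.09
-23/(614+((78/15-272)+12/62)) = -3565/53846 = -0.07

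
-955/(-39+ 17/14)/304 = 0.08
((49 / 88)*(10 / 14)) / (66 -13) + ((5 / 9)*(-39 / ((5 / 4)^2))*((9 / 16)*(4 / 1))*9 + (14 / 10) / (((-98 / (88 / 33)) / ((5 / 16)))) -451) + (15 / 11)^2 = -3932154761 / 5386920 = -729.94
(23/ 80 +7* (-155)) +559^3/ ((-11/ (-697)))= 9739981818493/ 880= 11068161157.38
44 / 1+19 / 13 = 591 / 13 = 45.46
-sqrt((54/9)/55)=-sqrt(330)/55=-0.33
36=36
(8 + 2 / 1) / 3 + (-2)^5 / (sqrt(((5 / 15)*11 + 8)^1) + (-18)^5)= 32*sqrt(105) / 10711401679837 + 107114560993954 / 32134205039511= 3.33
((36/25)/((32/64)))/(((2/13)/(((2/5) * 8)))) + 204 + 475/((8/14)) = 547577/500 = 1095.15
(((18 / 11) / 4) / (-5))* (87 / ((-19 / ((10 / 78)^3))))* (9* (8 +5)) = 6525 / 70642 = 0.09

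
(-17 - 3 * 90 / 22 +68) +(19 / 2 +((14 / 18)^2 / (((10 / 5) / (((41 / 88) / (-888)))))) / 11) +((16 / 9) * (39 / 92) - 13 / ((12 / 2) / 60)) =-259488841663 / 3202809984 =-81.02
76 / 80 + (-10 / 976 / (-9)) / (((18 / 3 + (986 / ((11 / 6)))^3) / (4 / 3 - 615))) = 1851244010609711 / 1948677915116880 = 0.95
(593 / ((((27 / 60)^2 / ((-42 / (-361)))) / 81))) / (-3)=-3320800 / 361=-9198.89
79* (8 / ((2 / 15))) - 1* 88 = 4652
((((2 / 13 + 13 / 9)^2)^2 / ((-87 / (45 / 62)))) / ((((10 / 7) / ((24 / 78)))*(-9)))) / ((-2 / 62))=-8559816727 / 211936643451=-0.04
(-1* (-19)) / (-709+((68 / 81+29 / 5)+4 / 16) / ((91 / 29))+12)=-2800980 / 102428071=-0.03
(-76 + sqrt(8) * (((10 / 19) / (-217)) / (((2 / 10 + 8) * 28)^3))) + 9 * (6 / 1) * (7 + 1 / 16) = 305.37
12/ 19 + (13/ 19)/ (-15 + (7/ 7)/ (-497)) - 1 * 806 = -6005167/ 7456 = -805.41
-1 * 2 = -2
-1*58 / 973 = -58 / 973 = -0.06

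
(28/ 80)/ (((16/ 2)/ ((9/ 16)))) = 63/ 2560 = 0.02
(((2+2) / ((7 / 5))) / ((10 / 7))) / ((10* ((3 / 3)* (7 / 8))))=8 / 35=0.23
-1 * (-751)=751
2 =2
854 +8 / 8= 855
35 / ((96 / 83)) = 2905 / 96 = 30.26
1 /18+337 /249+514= 770021 /1494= 515.41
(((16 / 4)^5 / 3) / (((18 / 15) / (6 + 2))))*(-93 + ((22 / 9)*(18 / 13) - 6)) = -25456640 / 117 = -217578.12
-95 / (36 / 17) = -1615 / 36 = -44.86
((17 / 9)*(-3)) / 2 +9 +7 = 79 / 6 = 13.17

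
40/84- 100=-2090/21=-99.52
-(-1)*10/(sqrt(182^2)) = 5/91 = 0.05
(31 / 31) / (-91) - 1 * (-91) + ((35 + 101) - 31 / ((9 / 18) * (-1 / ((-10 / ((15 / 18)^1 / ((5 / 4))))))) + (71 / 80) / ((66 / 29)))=-337595351 / 480480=-702.62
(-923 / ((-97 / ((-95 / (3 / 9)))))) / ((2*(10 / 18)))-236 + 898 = -345071 / 194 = -1778.72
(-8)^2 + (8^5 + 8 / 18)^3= 25650450944013952 / 729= 35185803764079.50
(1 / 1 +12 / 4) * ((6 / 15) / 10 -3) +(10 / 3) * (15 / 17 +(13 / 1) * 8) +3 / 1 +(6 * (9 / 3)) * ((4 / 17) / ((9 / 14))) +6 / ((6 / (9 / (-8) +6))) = 3592757 / 10200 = 352.23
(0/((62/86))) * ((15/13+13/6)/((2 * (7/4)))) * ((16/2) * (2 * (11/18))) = 0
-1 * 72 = -72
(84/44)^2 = 441/121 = 3.64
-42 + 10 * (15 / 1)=108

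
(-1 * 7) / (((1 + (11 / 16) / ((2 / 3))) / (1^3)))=-3.45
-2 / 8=-0.25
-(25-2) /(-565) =23 /565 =0.04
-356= -356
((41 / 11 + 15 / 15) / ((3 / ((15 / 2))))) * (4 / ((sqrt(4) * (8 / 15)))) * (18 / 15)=585 / 11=53.18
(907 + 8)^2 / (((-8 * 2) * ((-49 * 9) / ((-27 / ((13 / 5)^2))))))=-62791875 / 132496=-473.92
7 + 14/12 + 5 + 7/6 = 43/3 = 14.33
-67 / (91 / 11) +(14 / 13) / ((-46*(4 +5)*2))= -305167 / 37674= -8.10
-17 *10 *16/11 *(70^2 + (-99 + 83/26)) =-169876240/143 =-1187945.73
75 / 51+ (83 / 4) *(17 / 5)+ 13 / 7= 175829 / 2380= 73.88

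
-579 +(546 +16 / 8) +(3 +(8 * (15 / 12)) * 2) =-8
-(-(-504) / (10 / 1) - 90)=198 / 5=39.60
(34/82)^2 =289/1681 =0.17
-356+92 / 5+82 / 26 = -21739 / 65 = -334.45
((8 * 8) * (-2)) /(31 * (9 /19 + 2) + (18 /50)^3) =-9500000 /5694869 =-1.67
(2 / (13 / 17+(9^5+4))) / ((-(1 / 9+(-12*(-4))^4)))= -17 / 2664596625885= -0.00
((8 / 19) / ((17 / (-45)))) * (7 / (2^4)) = -315 / 646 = -0.49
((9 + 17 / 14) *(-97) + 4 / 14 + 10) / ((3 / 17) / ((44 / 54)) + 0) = -366707 / 81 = -4527.25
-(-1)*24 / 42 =4 / 7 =0.57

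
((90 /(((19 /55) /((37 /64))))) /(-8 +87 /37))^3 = -29225227377515625 /1541599428608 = -18957.73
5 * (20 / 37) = 100 / 37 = 2.70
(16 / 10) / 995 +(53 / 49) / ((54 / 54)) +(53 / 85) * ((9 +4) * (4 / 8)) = 42570473 / 8288350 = 5.14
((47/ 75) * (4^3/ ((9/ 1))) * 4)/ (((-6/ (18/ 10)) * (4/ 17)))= -25568/ 1125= -22.73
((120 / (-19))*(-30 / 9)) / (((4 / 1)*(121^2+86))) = 100 / 279813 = 0.00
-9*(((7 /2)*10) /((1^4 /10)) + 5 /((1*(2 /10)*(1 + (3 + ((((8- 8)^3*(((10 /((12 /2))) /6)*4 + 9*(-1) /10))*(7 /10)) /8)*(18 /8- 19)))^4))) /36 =-89625 /1024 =-87.52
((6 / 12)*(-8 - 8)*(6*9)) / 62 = -216 / 31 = -6.97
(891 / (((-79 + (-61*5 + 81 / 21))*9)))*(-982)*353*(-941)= -75350787666 / 887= -84950155.20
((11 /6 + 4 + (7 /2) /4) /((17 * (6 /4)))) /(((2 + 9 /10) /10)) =0.91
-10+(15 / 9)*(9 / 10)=-17 / 2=-8.50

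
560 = 560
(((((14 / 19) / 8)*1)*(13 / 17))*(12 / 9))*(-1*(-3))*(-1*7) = -637 / 323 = -1.97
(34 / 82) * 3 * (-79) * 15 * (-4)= 241740 / 41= 5896.10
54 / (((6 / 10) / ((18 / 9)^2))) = 360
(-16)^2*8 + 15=2063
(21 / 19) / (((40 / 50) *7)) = 15 / 76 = 0.20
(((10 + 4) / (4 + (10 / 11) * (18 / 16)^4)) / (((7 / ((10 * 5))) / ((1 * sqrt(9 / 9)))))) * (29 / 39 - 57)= -4942643200 / 4793763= -1031.06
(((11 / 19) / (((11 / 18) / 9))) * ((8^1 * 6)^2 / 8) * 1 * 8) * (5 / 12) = 155520 / 19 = 8185.26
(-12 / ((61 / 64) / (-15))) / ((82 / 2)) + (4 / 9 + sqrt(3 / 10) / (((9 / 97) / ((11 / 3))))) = 26.70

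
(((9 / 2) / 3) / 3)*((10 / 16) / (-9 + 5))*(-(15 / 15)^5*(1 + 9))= 25 / 32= 0.78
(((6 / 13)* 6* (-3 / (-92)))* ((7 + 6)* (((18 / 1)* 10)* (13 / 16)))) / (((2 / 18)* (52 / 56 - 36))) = -995085 / 22586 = -44.06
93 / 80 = 1.16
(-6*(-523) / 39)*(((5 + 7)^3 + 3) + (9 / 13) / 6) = 23539707 / 169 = 139288.21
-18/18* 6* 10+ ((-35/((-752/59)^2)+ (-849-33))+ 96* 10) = 10057237/565504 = 17.78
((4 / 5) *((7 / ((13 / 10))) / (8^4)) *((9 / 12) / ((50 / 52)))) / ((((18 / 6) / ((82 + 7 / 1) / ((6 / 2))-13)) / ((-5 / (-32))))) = 35 / 49152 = 0.00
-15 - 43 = -58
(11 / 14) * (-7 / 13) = -11 / 26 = -0.42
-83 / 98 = -0.85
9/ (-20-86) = -9/ 106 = -0.08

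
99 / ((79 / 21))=2079 / 79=26.32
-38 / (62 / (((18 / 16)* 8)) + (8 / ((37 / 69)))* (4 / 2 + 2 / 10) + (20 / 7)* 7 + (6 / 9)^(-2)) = -0.61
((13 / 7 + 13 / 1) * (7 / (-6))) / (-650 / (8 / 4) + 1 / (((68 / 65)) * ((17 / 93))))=4624 / 85305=0.05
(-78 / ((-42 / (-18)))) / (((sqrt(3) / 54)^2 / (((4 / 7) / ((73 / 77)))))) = -19584.56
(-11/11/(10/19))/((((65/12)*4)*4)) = -57/2600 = -0.02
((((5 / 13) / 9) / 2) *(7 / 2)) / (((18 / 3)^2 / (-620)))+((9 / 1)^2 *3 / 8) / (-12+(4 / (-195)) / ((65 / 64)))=-4896328925 / 1283446944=-3.81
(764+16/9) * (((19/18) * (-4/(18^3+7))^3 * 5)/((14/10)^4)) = -13094800000/38716189304155839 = -0.00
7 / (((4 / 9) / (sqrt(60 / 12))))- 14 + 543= 63 * sqrt(5) / 4 + 529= 564.22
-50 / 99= -0.51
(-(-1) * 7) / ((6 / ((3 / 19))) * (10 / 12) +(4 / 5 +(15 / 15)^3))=105 / 502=0.21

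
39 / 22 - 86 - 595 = -14943 / 22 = -679.23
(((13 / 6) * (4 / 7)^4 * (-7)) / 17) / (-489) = 0.00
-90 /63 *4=-40 /7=-5.71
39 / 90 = 13 / 30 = 0.43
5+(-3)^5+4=-234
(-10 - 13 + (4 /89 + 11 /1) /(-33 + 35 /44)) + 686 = 83569667 /126113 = 662.66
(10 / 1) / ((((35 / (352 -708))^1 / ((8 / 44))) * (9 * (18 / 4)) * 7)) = -2848 / 43659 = -0.07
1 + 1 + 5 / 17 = 39 / 17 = 2.29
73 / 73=1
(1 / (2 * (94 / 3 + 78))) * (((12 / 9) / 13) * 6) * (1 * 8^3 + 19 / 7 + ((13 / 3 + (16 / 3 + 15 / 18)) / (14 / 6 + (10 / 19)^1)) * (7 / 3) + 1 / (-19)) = 1.47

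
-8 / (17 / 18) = -144 / 17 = -8.47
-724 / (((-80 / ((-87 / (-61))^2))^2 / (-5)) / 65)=134802807633 / 886133824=152.12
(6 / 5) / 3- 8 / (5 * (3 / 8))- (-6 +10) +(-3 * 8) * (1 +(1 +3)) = -127.87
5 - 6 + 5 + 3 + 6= 13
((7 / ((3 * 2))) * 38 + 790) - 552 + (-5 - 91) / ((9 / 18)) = 271 / 3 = 90.33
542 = 542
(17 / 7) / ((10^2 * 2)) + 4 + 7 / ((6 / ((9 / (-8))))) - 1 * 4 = -3641 / 2800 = -1.30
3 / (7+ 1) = 3 / 8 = 0.38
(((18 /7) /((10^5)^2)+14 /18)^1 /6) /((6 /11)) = 2695000000891 /11340000000000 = 0.24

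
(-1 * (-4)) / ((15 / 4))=16 / 15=1.07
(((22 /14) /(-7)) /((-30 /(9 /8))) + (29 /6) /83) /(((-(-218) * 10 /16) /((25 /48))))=65057 /255342528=0.00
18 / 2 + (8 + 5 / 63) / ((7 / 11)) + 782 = 354430 / 441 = 803.70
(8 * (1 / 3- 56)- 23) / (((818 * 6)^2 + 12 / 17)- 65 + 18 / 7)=-167195 / 8599559613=-0.00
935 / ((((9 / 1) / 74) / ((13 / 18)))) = 449735 / 81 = 5552.28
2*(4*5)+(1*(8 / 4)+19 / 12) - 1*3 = 487 / 12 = 40.58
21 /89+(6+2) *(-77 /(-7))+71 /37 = 296880 /3293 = 90.15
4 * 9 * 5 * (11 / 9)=220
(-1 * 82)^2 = 6724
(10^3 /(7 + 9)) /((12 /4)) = 125 /6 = 20.83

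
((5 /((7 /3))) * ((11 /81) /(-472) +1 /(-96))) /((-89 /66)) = 90035 /5293008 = 0.02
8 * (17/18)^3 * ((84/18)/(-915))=-68782/2001105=-0.03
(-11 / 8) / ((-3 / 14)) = 77 / 12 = 6.42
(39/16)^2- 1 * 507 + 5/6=-384173/768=-500.23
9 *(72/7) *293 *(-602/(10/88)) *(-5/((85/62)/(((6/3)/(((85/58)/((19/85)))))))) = 98174123739648/614125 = 159860164.85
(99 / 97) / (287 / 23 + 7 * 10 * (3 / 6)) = 759 / 35308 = 0.02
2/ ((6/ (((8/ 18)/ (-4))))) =-1/ 27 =-0.04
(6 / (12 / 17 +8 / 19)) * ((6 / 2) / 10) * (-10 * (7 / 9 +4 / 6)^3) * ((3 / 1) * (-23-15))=1037153 / 189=5487.58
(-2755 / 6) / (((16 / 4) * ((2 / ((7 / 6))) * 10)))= -3857 / 576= -6.70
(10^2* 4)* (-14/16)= -350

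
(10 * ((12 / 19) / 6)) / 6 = 0.18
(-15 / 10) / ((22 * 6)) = -1 / 88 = -0.01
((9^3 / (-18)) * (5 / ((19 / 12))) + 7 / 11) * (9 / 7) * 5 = -1196865 / 1463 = -818.09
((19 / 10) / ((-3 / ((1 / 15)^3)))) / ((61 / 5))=-19 / 1235250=-0.00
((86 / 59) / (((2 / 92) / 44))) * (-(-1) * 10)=1740640 / 59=29502.37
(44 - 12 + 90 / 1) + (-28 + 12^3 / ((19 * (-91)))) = 160798 / 1729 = 93.00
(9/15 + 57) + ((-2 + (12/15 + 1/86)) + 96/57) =474643/8170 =58.10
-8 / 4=-2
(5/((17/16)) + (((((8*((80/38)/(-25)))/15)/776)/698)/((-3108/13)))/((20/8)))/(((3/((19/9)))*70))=7496577585221/158463840661875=0.05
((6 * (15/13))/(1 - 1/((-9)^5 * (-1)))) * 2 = 2657205/191906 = 13.85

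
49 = 49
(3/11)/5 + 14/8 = 397/220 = 1.80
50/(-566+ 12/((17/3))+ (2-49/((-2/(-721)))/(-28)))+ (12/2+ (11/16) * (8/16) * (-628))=-15699657/75064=-209.15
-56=-56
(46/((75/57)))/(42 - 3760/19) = -8303/37025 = -0.22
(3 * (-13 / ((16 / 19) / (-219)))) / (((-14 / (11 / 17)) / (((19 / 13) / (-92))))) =2608947 / 350336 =7.45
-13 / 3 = -4.33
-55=-55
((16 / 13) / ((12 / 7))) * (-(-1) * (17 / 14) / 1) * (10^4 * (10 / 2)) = 1700000 / 39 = 43589.74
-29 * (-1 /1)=29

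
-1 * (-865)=865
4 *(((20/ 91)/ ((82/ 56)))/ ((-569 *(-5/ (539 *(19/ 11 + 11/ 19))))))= 1511552/ 5762263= 0.26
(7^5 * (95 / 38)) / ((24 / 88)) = 154064.17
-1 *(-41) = 41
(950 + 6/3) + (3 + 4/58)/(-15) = 414031/435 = 951.80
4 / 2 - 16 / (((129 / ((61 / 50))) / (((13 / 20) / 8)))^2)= 133127371151 / 66564000000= 2.00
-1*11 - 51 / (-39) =-126 / 13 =-9.69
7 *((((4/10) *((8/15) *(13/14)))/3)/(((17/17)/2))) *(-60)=-55.47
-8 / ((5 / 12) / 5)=-96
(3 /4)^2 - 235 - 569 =-12855 /16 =-803.44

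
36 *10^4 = 360000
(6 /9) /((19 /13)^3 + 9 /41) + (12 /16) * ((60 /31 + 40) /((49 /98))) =883193987 /13996128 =63.10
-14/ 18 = -7/ 9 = -0.78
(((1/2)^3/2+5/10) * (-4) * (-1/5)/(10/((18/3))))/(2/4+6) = 27/650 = 0.04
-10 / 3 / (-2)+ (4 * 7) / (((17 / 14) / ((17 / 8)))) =152 / 3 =50.67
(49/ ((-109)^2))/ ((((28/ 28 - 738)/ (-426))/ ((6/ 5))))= 125244/ 43781485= 0.00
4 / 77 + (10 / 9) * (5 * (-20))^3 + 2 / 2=-1111110.06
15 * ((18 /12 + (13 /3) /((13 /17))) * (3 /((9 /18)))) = 645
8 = 8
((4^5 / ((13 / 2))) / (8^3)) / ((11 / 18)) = 72 / 143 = 0.50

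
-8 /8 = -1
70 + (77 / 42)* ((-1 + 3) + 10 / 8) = 1823 / 24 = 75.96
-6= -6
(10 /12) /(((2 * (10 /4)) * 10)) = 1 /60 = 0.02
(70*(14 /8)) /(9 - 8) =245 /2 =122.50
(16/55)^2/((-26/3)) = -384/39325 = -0.01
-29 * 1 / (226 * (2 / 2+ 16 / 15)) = -435 / 7006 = -0.06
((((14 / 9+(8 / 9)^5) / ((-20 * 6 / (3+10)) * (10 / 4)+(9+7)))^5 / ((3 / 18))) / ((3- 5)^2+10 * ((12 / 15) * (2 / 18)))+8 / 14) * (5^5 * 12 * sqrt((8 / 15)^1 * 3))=299671250225883636004461075195471875 * sqrt(10) / 35139664391128859322545367750552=26967.92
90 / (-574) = -45 / 287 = -0.16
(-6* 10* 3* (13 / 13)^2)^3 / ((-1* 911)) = 5832000 / 911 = 6401.76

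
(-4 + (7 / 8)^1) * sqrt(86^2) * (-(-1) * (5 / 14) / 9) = -5375 / 504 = -10.66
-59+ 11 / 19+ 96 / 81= -29362 / 513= -57.24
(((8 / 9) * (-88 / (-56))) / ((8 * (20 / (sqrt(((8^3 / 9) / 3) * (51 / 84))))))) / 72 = 11 * sqrt(714) / 714420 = 0.00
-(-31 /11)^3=29791 /1331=22.38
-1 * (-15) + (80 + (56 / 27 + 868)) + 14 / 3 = 26183 / 27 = 969.74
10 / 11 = 0.91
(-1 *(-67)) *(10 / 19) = 670 / 19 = 35.26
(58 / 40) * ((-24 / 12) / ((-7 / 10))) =29 / 7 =4.14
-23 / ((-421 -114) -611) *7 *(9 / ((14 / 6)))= 207 / 382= 0.54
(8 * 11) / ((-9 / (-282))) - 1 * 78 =8038 / 3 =2679.33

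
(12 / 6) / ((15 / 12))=8 / 5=1.60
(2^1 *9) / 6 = 3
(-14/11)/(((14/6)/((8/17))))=-48/187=-0.26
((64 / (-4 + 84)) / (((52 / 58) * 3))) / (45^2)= 58 / 394875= 0.00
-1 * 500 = -500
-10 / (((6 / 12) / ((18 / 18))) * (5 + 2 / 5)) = -3.70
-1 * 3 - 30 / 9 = -19 / 3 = -6.33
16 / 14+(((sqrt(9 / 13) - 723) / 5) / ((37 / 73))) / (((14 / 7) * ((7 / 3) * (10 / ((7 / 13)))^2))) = 4599 * sqrt(13) / 81289000+42265487 / 43771000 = 0.97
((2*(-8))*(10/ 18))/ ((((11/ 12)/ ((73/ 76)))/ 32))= -186880/ 627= -298.05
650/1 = 650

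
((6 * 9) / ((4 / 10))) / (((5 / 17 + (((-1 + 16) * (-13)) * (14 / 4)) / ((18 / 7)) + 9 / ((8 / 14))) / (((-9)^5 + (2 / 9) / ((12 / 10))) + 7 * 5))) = 406310115 / 12718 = 31947.64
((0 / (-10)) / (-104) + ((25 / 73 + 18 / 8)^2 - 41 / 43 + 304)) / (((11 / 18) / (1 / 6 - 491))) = -248799.54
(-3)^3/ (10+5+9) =-9/ 8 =-1.12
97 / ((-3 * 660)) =-0.05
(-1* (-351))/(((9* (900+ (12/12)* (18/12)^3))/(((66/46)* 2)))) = 208/1679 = 0.12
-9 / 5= -1.80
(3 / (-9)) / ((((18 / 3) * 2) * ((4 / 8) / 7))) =-0.39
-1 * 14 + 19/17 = -219/17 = -12.88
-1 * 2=-2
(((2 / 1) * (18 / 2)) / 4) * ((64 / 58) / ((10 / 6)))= 432 / 145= 2.98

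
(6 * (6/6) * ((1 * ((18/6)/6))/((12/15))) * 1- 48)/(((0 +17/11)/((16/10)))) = -3894/85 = -45.81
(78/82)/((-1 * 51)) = -13/697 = -0.02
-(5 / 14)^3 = -125 / 2744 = -0.05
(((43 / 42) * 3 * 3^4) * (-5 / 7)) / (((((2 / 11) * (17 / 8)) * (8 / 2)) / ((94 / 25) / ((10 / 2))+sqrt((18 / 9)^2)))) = -6589836 / 20825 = -316.44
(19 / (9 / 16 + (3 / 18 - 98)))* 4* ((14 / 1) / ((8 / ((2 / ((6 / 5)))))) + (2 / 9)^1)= -34352 / 14007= -2.45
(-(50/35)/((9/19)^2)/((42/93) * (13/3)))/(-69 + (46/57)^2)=0.05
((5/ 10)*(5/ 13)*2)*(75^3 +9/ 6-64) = 4218125/ 26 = 162235.58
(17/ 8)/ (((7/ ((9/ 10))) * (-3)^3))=-17/ 1680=-0.01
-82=-82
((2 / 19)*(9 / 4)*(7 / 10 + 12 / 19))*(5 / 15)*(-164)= -31119 / 1805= -17.24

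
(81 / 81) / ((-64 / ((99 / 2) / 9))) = -11 / 128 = -0.09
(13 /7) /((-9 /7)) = -13 /9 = -1.44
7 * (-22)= -154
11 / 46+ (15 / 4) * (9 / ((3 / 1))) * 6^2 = 18641 / 46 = 405.24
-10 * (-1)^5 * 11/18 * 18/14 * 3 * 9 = 1485/7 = 212.14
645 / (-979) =-645 / 979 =-0.66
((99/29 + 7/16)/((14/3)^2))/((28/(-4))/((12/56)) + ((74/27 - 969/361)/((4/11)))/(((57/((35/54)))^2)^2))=-46284854878698438339/8549696874377455934557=-0.01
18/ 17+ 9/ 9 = 35/ 17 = 2.06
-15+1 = -14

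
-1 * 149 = -149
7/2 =3.50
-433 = -433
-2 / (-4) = 1 / 2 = 0.50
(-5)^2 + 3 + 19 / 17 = 495 / 17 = 29.12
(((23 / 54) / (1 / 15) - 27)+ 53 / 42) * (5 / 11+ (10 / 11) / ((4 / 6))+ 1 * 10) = -158470 / 693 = -228.67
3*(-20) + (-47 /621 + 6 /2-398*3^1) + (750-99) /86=-66410677 /53406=-1243.51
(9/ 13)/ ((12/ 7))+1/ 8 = 55/ 104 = 0.53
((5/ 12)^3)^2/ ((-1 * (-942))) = 15625/ 2812796928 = 0.00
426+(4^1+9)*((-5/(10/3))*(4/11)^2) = 51234/121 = 423.42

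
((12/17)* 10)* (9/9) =120/17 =7.06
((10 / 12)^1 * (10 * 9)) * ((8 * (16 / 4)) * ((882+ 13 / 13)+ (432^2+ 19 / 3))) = 450032000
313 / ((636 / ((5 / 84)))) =1565 / 53424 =0.03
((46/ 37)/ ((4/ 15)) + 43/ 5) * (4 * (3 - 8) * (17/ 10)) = -83419/ 185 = -450.91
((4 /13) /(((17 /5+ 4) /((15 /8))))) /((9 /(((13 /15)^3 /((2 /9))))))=169 /6660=0.03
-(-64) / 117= 64 / 117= 0.55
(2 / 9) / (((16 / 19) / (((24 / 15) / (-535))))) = -19 / 24075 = -0.00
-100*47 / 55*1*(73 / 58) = -34310 / 319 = -107.55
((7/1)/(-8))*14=-49/4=-12.25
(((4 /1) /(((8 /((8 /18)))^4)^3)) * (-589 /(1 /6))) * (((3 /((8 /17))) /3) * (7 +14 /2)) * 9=-70091 /21422803359744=-0.00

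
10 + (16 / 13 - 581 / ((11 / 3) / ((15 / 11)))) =-322219 / 1573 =-204.84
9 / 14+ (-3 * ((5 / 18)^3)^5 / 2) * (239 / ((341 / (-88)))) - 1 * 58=-6997671818359648994699 / 122001751147967373312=-57.36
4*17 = 68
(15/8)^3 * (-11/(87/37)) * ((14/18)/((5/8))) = -71225/1856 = -38.38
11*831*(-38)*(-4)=1389432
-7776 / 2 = -3888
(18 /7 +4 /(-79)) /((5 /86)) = 43.36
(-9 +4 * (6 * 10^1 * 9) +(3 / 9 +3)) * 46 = 297298 / 3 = 99099.33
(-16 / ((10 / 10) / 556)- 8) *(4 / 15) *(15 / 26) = -17808 / 13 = -1369.85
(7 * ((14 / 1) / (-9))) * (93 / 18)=-1519 / 27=-56.26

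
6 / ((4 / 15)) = 45 / 2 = 22.50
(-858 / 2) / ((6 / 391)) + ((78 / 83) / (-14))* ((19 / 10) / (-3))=-27956.46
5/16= 0.31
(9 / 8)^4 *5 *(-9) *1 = -295245 / 4096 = -72.08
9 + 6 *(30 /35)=99 /7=14.14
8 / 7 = 1.14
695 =695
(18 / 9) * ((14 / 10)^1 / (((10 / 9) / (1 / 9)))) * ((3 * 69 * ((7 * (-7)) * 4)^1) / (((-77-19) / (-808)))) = -2390367 / 25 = -95614.68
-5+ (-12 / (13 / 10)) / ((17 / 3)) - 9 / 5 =-9314 / 1105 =-8.43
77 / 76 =1.01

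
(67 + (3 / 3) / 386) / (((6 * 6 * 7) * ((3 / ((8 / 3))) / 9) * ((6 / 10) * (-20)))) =-8621 / 48636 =-0.18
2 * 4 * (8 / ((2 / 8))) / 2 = 128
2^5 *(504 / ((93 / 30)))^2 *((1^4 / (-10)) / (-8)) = 10160640 / 961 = 10572.99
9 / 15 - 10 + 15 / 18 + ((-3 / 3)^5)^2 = -227 / 30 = -7.57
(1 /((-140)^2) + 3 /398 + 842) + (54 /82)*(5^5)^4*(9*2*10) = 1807779693603650275822359 /159916400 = 11304529701792000.54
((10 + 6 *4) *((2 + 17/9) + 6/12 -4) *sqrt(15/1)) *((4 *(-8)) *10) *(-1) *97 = 3693760 *sqrt(15)/9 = 1589541.22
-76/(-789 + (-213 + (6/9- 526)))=114/2291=0.05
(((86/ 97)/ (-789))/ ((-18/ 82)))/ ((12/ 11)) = 0.00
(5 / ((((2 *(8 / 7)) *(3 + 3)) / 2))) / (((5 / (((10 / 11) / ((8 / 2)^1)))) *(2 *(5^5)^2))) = 7 / 4125000000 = 0.00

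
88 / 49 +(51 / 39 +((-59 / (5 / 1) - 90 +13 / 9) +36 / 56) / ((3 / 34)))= -96914098 / 85995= -1126.97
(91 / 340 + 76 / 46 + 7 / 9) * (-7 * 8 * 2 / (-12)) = 1328999 / 52785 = 25.18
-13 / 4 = -3.25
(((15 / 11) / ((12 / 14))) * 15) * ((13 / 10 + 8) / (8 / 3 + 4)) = 5859 / 176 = 33.29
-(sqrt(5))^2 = -5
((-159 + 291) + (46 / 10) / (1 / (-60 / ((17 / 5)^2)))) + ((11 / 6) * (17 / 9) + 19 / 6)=895427 / 7803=114.75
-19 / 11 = -1.73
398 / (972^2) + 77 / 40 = 1.93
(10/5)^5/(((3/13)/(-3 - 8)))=-4576/3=-1525.33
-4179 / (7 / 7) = -4179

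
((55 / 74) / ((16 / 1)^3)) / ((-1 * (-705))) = 11 / 42737664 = 0.00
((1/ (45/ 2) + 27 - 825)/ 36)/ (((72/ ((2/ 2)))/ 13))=-116701/ 29160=-4.00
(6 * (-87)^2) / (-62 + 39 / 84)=-1271592 / 1723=-738.01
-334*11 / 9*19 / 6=-1292.70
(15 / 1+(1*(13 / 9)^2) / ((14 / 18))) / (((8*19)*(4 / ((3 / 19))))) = 557 / 121296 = 0.00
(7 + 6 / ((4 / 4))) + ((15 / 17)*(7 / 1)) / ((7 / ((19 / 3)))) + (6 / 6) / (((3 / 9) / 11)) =877 / 17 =51.59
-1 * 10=-10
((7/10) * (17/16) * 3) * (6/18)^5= 0.01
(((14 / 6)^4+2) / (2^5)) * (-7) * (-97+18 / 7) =1694143 / 2592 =653.60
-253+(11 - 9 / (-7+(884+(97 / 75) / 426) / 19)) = -5812143824 / 23994547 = -242.23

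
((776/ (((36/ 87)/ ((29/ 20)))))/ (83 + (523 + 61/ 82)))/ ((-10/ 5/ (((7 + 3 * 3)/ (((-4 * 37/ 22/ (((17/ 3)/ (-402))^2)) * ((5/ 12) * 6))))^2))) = -0.00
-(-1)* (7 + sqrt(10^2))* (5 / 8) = 85 / 8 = 10.62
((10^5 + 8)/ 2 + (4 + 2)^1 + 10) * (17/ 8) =212585/ 2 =106292.50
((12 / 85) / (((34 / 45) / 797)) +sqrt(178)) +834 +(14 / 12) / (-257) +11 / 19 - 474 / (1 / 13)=-43847035111 / 8467122 +sqrt(178)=-5165.16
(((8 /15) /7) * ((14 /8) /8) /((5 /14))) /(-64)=-7 /9600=-0.00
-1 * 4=-4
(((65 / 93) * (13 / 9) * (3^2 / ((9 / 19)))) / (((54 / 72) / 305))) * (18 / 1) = 39174200 / 279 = 140409.32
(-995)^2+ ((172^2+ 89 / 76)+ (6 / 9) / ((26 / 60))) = 1007376369 / 988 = 1019611.71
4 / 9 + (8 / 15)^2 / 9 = 964 / 2025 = 0.48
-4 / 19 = -0.21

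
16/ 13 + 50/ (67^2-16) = 1.24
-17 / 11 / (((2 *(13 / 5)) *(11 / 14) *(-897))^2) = -20825 / 180987943851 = -0.00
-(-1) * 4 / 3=4 / 3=1.33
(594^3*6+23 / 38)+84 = 47785288367 / 38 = 1257507588.61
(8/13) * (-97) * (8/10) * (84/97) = -2688/65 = -41.35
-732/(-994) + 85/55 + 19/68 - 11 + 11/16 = -7.75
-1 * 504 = -504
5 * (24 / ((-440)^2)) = 3 / 4840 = 0.00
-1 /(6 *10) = -1 /60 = -0.02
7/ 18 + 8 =151/ 18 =8.39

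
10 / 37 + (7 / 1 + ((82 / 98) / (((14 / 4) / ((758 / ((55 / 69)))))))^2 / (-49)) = -675868413271027 / 645225351925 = -1047.49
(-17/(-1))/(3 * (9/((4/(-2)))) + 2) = -1.48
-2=-2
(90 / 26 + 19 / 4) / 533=427 / 27716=0.02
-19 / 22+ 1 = 3 / 22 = 0.14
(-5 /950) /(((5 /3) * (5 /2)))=-3 /2375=-0.00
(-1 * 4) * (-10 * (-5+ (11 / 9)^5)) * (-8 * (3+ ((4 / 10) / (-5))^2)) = 16137633664 / 7381125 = 2186.34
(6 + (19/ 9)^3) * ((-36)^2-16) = 14378240/ 729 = 19723.24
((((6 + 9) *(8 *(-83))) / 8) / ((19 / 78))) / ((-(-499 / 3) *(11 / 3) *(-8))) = 436995 / 417164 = 1.05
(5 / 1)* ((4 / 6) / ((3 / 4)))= 40 / 9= 4.44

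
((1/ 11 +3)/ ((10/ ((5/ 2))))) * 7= 119/ 22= 5.41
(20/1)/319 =0.06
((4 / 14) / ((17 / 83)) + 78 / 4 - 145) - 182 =-72853 / 238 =-306.11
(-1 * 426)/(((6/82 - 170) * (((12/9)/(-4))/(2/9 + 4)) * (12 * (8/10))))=-276545/83604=-3.31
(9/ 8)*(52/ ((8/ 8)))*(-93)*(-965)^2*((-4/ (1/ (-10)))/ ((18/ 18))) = -202653184500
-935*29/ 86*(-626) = 8486995/ 43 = 197371.98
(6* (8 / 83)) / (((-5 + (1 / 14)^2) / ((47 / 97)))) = -442176 / 7881929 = -0.06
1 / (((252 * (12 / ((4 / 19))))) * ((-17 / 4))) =-1 / 61047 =-0.00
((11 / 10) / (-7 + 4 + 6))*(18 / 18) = 11 / 30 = 0.37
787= 787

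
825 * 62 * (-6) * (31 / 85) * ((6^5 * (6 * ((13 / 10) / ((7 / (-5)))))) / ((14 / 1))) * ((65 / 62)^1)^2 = 317119374000 / 833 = 380695527.01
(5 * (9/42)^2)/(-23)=-45/4508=-0.01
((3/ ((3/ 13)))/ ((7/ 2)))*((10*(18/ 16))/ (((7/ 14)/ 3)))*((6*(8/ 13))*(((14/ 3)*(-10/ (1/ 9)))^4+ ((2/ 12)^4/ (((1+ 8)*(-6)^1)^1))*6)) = 1814741107199995/ 63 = 28805414399999.92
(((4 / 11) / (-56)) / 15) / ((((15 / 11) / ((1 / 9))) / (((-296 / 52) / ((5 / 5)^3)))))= 37 / 184275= 0.00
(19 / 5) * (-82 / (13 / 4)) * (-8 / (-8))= -6232 / 65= -95.88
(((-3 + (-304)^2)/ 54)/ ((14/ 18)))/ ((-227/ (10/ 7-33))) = 306.02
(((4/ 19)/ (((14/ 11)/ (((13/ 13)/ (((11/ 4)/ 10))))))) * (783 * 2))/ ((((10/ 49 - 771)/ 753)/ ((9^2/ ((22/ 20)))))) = -534884212800/ 7893721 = -67760.72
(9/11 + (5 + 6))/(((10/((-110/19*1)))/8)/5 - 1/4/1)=-5200/129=-40.31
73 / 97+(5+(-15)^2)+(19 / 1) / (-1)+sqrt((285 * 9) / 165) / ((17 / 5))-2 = 15 * sqrt(209) / 187+20346 / 97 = 210.91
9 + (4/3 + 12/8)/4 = 233/24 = 9.71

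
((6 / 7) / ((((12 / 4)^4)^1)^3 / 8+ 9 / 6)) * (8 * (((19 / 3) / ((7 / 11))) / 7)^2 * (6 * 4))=44729344 / 8932130571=0.01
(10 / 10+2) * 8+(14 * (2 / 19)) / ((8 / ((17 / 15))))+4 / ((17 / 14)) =266503 / 9690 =27.50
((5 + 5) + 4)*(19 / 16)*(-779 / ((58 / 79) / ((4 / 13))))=-5427.69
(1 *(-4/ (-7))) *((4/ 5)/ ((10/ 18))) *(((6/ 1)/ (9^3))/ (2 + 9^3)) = 32/ 3453975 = 0.00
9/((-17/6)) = -54/17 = -3.18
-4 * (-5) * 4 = 80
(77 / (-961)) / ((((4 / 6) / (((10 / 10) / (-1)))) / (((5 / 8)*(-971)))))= -1121505 / 15376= -72.94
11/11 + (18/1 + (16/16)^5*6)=25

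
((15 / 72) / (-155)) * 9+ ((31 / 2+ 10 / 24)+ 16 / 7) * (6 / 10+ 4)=2180039 / 26040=83.72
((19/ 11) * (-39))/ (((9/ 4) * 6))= -4.99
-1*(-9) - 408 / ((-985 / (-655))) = -51675 / 197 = -262.31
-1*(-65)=65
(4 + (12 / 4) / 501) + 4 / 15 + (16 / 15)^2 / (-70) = 5597699 / 1315125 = 4.26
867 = 867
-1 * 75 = -75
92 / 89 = 1.03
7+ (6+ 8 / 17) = 229 / 17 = 13.47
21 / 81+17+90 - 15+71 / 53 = 133940 / 1431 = 93.60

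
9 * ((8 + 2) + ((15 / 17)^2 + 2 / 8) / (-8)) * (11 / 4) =9037809 / 36992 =244.32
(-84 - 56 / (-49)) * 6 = -3480 / 7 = -497.14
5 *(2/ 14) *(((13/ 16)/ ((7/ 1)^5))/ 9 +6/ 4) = 18151625/ 16941456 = 1.07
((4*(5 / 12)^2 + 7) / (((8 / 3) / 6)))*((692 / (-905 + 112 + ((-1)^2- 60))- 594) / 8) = -35094515 / 27264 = -1287.21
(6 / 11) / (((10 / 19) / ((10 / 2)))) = 57 / 11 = 5.18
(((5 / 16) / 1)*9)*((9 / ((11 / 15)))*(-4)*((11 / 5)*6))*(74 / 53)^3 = -738520740 / 148877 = -4960.61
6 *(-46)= -276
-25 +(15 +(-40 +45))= -5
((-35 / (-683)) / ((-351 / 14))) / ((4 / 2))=-245 / 239733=-0.00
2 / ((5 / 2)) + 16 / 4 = 24 / 5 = 4.80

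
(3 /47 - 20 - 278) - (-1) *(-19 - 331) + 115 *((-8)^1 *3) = -160173 /47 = -3407.94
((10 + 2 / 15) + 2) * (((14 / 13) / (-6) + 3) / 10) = 154 / 45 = 3.42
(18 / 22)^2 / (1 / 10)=810 / 121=6.69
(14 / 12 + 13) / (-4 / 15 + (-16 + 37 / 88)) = -18700 / 20917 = -0.89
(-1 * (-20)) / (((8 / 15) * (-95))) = -0.39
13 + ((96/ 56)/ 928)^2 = 13.00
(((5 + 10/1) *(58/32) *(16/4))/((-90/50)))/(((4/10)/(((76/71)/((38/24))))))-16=-8386/71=-118.11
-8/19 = -0.42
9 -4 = 5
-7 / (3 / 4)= -28 / 3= -9.33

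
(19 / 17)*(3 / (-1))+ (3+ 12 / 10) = 72 / 85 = 0.85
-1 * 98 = -98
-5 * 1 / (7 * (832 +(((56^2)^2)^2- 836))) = -5 / 677021181018084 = -0.00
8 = 8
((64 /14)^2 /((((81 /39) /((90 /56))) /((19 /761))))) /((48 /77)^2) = 149435 /143829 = 1.04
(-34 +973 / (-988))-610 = -644.98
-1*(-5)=5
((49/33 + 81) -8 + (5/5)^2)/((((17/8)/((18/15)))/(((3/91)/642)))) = 19928/9104095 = 0.00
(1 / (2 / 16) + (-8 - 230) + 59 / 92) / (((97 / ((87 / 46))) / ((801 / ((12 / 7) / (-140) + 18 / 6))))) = -120088006605 / 100162976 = -1198.93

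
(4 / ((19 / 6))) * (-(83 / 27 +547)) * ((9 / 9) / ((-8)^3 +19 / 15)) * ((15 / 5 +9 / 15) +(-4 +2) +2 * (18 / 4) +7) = 222464 / 9291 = 23.94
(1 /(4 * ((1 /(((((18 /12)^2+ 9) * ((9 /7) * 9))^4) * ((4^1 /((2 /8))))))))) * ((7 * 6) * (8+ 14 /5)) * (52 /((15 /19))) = 47088064469794725 /1372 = 34320746698101.11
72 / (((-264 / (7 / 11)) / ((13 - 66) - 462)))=10815 / 121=89.38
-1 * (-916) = 916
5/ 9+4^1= 41/ 9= 4.56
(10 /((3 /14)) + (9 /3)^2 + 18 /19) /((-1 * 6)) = -3227 /342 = -9.44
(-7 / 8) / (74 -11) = -1 / 72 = -0.01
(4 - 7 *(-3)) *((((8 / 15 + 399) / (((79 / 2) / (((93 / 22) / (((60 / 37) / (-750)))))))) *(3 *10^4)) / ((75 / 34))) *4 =-23371501400000 / 869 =-26894708170.31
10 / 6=5 / 3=1.67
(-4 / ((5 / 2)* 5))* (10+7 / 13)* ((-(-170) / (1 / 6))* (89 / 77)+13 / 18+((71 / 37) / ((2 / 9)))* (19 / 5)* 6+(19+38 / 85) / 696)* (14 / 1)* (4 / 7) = -26306299257848 / 708332625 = -37138.34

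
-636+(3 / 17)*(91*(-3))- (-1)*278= -6905 / 17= -406.18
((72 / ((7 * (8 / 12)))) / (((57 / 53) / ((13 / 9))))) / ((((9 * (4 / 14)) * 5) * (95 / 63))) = 9646 / 9025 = 1.07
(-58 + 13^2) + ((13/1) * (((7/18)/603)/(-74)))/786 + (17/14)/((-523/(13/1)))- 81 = 69267242795141/2311233437016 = 29.97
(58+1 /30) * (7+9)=13928 /15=928.53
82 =82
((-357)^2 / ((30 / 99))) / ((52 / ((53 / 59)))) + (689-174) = 238708501 / 30680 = 7780.59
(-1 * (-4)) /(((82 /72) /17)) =2448 /41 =59.71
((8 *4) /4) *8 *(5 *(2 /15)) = 42.67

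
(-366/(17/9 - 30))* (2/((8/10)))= 8235/253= 32.55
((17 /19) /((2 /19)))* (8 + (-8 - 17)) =-289 /2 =-144.50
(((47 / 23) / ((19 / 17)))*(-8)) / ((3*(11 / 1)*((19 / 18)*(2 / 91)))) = -1745016 / 91333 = -19.11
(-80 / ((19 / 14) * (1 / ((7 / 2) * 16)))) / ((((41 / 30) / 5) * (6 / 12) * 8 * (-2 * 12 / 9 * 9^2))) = 13.98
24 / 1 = 24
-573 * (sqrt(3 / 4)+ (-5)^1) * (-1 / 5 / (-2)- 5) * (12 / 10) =-13928.35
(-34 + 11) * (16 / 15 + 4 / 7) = -3956 / 105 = -37.68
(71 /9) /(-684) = -71 /6156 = -0.01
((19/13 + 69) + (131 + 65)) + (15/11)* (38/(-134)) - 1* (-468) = 7033171/9581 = 734.07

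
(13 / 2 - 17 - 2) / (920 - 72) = -25 / 1696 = -0.01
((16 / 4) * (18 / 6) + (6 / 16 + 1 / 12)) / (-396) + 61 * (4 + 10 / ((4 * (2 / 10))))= 9565477 / 9504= 1006.47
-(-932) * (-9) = -8388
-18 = -18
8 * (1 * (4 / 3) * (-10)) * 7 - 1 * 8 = -2264 / 3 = -754.67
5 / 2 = 2.50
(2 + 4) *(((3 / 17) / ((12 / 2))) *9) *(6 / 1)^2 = 57.18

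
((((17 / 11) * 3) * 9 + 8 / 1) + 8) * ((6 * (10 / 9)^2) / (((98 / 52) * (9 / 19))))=62738000 / 130977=479.00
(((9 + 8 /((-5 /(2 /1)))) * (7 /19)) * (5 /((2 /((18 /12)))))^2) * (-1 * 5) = -45675 /304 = -150.25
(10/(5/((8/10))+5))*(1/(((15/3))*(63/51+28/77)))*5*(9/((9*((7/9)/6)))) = 8976/2093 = 4.29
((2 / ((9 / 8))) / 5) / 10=8 / 225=0.04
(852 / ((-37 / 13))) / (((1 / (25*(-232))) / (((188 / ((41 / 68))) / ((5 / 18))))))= 2956515793920 / 1517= 1948922738.25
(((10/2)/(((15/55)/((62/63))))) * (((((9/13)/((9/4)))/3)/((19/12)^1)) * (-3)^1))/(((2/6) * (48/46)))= -10.08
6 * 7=42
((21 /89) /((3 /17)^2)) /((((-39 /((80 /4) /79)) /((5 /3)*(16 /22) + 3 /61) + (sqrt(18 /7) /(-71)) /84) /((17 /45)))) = -416170485950899195516 /17757958031357068633839 + 2203720898887340*sqrt(14) /159821622282213617704551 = -0.02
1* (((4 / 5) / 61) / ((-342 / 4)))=-8 / 52155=-0.00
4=4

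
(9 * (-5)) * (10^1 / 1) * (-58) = 26100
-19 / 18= -1.06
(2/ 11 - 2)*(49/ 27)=-980/ 297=-3.30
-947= -947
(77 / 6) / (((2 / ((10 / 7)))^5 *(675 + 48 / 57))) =653125 / 184987446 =0.00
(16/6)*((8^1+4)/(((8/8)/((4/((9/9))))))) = 128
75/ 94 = 0.80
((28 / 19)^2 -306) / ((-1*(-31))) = -109682 / 11191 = -9.80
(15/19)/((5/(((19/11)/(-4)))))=-3/44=-0.07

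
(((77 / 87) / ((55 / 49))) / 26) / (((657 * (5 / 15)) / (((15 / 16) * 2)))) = 343 / 1321008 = 0.00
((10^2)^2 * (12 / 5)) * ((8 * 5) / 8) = 120000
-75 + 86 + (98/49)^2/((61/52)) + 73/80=74773/4880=15.32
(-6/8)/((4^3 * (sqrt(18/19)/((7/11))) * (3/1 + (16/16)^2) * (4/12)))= -21 * sqrt(38)/22528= -0.01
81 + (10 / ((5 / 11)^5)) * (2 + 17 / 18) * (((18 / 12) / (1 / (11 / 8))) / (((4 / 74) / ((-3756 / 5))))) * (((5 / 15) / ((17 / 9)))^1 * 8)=-3262110919494 / 53125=-61404440.84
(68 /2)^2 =1156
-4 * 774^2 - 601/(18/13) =-43141285/18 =-2396738.06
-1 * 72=-72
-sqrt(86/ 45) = -sqrt(430)/ 15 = -1.38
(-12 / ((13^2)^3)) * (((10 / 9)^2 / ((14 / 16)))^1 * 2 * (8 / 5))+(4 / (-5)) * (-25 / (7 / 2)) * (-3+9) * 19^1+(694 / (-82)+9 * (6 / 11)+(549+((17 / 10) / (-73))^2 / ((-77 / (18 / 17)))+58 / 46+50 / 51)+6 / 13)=4674405642424211992691 / 3896711531332114950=1199.58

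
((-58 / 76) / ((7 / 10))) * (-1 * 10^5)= 14500000 / 133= 109022.56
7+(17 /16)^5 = 8759889 /1048576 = 8.35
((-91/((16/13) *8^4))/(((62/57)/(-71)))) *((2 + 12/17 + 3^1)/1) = 464397297/69074944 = 6.72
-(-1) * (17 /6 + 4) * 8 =164 /3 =54.67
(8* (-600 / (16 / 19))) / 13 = -5700 / 13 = -438.46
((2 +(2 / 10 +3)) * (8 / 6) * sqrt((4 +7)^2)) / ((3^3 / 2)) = 2288 / 405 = 5.65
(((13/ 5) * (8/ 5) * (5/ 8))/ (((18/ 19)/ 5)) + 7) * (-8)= -165.78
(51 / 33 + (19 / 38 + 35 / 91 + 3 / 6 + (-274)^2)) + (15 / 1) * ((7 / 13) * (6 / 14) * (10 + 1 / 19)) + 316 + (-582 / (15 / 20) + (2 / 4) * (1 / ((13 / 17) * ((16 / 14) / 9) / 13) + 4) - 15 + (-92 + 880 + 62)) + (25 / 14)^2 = 160954290631 / 2130128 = 75560.85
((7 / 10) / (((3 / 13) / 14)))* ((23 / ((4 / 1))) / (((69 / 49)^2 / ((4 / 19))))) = 25.92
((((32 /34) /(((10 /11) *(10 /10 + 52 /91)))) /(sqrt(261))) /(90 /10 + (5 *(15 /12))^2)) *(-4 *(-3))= 3584 *sqrt(29) /1895585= 0.01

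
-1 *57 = -57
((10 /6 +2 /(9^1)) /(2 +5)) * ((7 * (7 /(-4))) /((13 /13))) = -119 /36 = -3.31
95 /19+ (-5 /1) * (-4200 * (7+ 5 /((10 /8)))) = 231005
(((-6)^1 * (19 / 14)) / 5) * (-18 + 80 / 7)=2622 / 245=10.70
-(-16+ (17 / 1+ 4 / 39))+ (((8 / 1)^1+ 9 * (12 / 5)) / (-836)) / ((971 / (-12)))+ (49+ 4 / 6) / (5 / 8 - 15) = -4147877831 / 910181415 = -4.56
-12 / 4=-3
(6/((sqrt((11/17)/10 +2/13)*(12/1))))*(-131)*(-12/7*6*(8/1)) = 11528.91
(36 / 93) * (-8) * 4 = -384 / 31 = -12.39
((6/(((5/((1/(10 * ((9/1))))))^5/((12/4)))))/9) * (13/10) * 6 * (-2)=-0.00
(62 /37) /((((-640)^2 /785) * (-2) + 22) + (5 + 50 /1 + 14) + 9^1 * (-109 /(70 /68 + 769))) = -28316206 /16118366203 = -0.00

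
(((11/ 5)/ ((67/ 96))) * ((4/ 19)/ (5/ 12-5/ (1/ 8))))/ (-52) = 12672/ 39303875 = 0.00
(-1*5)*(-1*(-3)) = -15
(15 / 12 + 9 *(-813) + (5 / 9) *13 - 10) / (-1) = 7318.53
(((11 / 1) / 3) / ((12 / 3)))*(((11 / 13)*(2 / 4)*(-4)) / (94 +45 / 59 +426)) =-7139 / 2396550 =-0.00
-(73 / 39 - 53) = 1994 / 39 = 51.13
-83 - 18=-101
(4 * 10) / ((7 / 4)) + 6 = 202 / 7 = 28.86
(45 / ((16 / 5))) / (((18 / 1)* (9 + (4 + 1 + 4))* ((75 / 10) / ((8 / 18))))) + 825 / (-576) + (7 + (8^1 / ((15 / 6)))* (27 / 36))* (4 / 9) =213689 / 77760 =2.75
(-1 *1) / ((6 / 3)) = -0.50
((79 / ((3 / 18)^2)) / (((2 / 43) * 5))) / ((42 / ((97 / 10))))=988527 / 350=2824.36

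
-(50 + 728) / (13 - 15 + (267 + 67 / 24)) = -18672 / 6427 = -2.91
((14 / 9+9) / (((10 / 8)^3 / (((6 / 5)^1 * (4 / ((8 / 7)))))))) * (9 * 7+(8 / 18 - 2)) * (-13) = -61192768 / 3375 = -18131.19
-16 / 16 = -1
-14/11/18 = -7/99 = -0.07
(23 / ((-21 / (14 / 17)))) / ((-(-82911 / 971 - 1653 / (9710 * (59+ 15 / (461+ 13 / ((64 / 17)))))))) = -0.01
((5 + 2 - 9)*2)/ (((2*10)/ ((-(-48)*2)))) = -96/ 5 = -19.20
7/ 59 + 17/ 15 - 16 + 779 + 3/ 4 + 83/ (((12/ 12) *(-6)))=886379/ 1180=751.17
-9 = -9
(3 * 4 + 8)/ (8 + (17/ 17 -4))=4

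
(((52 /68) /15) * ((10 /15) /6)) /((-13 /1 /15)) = -1 /153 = -0.01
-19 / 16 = -1.19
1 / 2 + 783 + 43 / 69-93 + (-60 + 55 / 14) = 306730 / 483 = 635.05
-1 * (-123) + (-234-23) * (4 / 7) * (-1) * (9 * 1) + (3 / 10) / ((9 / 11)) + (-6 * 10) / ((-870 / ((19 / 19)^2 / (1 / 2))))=8801383 / 6090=1445.22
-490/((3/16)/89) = -697760/3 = -232586.67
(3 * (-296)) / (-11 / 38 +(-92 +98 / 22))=371184 / 36715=10.11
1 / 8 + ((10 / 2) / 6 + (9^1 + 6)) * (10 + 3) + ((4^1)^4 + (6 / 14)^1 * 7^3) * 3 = 33959 / 24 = 1414.96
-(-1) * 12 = 12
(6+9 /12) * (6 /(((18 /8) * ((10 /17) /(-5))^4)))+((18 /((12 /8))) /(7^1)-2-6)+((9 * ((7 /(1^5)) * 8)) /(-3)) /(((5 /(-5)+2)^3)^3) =5252063 /56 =93786.84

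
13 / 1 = 13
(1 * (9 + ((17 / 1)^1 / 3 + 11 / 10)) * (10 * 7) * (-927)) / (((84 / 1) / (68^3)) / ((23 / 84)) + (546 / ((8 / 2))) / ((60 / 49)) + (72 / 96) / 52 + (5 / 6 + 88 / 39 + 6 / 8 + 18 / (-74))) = -23874636638160 / 2685622699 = -8889.80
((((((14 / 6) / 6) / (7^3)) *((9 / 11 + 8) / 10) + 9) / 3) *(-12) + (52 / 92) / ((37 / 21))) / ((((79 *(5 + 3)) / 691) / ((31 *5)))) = -1972170184519 / 326127879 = -6047.23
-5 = -5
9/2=4.50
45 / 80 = 9 / 16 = 0.56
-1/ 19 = -0.05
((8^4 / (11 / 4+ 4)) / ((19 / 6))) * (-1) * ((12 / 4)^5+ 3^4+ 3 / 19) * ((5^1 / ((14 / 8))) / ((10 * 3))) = -134545408 / 22743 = -5915.90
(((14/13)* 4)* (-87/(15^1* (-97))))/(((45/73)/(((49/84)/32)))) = 0.01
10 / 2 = 5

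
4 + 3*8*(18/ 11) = 476/ 11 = 43.27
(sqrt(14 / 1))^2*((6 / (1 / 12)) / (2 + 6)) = 126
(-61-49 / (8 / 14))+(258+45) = 625 / 4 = 156.25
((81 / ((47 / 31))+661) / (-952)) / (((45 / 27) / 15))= -151101 / 22372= -6.75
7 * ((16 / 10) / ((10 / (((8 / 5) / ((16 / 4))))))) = 56 / 125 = 0.45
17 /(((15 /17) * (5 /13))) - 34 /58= 107678 /2175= 49.51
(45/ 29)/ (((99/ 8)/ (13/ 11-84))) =-36440/ 3509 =-10.38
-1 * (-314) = 314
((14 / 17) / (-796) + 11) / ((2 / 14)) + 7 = 568295 / 6766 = 83.99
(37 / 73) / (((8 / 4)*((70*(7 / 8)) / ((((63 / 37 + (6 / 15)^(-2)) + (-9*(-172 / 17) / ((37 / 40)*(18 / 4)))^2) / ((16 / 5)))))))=769936061 / 1223963552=0.63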